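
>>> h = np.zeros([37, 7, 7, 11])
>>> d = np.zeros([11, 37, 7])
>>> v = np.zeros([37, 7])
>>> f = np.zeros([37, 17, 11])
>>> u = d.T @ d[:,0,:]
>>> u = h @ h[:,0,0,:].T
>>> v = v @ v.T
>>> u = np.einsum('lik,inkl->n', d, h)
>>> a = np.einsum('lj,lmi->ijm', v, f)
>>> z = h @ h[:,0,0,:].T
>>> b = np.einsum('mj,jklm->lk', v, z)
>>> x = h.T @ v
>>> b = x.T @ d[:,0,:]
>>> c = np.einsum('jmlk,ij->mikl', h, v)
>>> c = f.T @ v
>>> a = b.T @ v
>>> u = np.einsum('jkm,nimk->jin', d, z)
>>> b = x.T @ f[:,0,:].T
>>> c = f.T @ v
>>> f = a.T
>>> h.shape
(37, 7, 7, 11)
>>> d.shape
(11, 37, 7)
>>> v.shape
(37, 37)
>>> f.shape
(37, 7, 7, 7)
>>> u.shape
(11, 7, 37)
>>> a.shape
(7, 7, 7, 37)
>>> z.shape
(37, 7, 7, 37)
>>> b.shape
(37, 7, 7, 37)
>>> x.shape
(11, 7, 7, 37)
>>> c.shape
(11, 17, 37)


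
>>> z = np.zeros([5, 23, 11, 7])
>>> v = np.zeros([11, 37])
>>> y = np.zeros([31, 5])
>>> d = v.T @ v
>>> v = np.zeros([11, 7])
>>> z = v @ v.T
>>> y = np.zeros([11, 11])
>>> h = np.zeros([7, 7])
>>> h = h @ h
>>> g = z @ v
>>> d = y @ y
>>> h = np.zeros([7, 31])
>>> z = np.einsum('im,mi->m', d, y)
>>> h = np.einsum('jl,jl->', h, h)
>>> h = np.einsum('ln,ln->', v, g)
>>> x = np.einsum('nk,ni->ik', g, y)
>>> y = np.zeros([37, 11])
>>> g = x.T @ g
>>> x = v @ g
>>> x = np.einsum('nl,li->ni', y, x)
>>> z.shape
(11,)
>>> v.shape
(11, 7)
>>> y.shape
(37, 11)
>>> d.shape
(11, 11)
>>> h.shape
()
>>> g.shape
(7, 7)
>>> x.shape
(37, 7)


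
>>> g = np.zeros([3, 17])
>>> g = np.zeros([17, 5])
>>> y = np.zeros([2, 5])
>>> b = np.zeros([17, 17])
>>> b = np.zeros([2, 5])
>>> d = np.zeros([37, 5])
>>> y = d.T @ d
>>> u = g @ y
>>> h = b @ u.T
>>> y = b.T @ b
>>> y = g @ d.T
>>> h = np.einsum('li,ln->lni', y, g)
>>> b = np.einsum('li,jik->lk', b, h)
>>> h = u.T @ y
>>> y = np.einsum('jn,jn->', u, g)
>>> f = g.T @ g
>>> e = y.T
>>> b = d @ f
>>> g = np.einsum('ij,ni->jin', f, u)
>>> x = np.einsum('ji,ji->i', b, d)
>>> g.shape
(5, 5, 17)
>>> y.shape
()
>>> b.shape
(37, 5)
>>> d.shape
(37, 5)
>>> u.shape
(17, 5)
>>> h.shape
(5, 37)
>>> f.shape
(5, 5)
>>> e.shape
()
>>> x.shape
(5,)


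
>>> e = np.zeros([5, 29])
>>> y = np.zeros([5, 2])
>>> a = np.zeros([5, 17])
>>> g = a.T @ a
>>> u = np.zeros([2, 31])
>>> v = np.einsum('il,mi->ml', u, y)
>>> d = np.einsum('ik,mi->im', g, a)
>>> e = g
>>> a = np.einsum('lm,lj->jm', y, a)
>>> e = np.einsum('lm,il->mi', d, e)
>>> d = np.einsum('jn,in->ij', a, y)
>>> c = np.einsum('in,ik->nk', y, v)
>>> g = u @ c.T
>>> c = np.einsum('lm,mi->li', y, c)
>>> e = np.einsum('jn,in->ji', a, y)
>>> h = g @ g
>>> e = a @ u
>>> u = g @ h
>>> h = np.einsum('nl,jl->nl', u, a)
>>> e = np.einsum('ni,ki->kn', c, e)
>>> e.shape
(17, 5)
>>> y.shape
(5, 2)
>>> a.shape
(17, 2)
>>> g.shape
(2, 2)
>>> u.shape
(2, 2)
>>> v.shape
(5, 31)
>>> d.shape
(5, 17)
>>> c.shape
(5, 31)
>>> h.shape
(2, 2)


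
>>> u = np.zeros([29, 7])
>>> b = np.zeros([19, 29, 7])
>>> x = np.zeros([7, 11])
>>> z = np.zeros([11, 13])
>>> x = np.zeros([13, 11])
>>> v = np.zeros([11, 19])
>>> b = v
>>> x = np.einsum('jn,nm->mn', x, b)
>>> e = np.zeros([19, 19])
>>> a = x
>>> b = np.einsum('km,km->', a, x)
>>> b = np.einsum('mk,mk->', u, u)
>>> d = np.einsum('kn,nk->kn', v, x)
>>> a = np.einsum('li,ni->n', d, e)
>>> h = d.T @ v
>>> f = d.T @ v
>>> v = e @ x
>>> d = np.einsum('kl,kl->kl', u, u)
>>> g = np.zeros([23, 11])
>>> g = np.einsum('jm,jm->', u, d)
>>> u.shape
(29, 7)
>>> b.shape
()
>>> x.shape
(19, 11)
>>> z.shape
(11, 13)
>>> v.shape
(19, 11)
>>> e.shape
(19, 19)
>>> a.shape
(19,)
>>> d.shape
(29, 7)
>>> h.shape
(19, 19)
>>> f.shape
(19, 19)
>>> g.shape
()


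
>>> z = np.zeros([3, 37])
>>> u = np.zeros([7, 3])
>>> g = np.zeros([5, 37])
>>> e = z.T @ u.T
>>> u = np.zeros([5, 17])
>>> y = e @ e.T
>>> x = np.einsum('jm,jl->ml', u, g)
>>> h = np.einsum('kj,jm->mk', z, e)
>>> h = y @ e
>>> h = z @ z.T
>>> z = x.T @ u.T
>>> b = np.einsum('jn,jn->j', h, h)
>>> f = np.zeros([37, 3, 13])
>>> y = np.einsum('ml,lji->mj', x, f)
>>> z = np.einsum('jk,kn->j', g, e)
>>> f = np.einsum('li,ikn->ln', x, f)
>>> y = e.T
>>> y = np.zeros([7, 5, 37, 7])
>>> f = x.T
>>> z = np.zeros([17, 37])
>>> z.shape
(17, 37)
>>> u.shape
(5, 17)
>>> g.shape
(5, 37)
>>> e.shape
(37, 7)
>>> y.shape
(7, 5, 37, 7)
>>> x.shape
(17, 37)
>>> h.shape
(3, 3)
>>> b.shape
(3,)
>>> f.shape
(37, 17)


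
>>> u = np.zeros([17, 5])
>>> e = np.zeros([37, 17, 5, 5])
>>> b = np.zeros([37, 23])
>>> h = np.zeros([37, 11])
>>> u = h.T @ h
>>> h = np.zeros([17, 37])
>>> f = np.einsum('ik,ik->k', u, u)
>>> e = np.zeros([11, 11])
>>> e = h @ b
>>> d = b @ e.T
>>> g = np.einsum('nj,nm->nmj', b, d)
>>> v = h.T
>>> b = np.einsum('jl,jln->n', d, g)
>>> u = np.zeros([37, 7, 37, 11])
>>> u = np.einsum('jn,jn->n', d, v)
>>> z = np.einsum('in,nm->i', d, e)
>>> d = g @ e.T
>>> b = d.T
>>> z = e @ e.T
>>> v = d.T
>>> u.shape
(17,)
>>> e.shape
(17, 23)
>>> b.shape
(17, 17, 37)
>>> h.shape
(17, 37)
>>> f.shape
(11,)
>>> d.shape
(37, 17, 17)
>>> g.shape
(37, 17, 23)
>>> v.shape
(17, 17, 37)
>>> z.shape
(17, 17)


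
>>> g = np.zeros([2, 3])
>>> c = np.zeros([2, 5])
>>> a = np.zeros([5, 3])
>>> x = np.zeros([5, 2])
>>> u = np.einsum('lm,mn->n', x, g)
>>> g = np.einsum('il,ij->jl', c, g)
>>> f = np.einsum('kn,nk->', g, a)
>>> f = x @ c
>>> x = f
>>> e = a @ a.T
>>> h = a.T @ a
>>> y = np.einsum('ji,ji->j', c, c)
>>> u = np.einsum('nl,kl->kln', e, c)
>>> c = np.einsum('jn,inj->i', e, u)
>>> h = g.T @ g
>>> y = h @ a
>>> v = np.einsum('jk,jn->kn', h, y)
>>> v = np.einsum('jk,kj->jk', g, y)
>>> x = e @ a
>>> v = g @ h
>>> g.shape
(3, 5)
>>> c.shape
(2,)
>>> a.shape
(5, 3)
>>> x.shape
(5, 3)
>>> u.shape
(2, 5, 5)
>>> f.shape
(5, 5)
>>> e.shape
(5, 5)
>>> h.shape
(5, 5)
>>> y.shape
(5, 3)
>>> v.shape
(3, 5)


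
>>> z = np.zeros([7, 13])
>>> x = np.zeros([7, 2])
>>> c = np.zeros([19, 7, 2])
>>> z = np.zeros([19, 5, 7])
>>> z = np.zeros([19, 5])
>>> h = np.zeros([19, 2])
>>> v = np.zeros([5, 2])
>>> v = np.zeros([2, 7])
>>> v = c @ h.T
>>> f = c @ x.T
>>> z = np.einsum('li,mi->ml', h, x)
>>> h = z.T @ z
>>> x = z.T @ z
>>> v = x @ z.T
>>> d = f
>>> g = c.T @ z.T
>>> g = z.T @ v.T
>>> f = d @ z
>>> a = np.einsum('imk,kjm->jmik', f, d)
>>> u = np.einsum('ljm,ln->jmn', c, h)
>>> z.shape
(7, 19)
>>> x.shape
(19, 19)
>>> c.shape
(19, 7, 2)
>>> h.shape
(19, 19)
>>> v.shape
(19, 7)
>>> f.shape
(19, 7, 19)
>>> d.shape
(19, 7, 7)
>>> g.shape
(19, 19)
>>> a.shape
(7, 7, 19, 19)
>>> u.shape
(7, 2, 19)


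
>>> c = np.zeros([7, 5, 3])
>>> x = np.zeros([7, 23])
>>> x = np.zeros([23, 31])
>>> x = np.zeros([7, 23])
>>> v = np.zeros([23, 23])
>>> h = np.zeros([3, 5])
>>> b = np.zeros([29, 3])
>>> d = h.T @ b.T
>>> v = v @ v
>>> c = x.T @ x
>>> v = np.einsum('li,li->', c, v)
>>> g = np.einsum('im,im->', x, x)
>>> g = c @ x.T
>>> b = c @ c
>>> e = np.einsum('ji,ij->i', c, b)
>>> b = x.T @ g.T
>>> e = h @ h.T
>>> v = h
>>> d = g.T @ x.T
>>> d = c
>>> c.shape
(23, 23)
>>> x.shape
(7, 23)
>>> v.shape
(3, 5)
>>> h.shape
(3, 5)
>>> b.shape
(23, 23)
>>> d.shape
(23, 23)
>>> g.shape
(23, 7)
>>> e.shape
(3, 3)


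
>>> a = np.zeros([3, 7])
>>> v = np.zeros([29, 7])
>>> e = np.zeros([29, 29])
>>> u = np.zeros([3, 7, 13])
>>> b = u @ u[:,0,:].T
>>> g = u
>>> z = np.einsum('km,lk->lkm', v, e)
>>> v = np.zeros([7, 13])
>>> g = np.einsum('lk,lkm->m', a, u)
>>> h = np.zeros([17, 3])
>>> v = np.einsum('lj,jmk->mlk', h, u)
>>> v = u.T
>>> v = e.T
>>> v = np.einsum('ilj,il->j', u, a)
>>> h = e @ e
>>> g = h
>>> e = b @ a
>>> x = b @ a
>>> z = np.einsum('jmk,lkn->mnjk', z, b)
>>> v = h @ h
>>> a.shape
(3, 7)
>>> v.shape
(29, 29)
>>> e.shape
(3, 7, 7)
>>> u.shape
(3, 7, 13)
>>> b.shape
(3, 7, 3)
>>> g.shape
(29, 29)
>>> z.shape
(29, 3, 29, 7)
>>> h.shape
(29, 29)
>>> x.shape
(3, 7, 7)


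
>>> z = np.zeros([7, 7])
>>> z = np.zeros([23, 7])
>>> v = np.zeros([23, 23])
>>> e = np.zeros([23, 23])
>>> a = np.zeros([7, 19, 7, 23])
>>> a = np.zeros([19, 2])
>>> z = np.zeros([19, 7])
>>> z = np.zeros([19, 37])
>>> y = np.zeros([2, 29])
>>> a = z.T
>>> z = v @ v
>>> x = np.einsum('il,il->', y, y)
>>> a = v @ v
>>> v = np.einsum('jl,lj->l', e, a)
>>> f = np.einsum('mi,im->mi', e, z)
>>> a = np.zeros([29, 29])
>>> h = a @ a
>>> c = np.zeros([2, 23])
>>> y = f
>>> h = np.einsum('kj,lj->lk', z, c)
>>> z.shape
(23, 23)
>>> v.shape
(23,)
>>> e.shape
(23, 23)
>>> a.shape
(29, 29)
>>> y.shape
(23, 23)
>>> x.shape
()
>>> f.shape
(23, 23)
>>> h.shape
(2, 23)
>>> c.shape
(2, 23)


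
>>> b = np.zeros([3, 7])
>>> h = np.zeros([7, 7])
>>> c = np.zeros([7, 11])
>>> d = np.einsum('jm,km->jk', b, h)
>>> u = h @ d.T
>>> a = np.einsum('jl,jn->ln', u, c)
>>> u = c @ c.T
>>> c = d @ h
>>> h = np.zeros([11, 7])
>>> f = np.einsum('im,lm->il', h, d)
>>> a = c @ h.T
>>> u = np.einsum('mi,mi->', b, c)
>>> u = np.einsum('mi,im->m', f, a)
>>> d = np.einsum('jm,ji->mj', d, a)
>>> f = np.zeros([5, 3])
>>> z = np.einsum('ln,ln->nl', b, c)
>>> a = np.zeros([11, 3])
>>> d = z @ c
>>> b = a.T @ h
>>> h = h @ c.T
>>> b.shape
(3, 7)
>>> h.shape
(11, 3)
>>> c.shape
(3, 7)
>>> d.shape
(7, 7)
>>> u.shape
(11,)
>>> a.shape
(11, 3)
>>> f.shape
(5, 3)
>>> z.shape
(7, 3)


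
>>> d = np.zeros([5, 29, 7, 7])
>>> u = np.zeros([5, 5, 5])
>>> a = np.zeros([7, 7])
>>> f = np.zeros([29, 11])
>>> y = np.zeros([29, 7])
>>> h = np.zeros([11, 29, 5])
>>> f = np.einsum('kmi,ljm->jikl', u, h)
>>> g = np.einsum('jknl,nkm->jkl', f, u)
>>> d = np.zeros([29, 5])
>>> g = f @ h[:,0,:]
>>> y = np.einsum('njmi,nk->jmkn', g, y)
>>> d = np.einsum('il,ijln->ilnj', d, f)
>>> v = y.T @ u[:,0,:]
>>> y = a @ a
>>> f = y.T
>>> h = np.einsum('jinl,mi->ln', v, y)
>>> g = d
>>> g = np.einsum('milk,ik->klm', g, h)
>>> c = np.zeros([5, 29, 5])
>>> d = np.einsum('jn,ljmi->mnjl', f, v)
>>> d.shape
(5, 7, 7, 29)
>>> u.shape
(5, 5, 5)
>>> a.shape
(7, 7)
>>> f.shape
(7, 7)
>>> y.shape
(7, 7)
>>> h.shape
(5, 5)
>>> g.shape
(5, 11, 29)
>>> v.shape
(29, 7, 5, 5)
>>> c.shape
(5, 29, 5)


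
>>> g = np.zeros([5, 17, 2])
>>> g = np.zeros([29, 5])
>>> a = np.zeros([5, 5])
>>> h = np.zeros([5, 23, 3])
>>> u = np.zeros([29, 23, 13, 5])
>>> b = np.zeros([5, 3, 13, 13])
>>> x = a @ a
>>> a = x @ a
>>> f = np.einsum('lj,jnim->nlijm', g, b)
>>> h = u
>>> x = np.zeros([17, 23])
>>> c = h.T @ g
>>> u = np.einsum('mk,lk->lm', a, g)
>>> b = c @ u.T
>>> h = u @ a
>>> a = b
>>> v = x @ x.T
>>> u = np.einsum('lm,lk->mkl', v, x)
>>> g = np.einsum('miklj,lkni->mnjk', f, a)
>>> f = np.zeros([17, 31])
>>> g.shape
(3, 23, 13, 13)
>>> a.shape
(5, 13, 23, 29)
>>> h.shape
(29, 5)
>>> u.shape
(17, 23, 17)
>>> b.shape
(5, 13, 23, 29)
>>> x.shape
(17, 23)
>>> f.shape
(17, 31)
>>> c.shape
(5, 13, 23, 5)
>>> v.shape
(17, 17)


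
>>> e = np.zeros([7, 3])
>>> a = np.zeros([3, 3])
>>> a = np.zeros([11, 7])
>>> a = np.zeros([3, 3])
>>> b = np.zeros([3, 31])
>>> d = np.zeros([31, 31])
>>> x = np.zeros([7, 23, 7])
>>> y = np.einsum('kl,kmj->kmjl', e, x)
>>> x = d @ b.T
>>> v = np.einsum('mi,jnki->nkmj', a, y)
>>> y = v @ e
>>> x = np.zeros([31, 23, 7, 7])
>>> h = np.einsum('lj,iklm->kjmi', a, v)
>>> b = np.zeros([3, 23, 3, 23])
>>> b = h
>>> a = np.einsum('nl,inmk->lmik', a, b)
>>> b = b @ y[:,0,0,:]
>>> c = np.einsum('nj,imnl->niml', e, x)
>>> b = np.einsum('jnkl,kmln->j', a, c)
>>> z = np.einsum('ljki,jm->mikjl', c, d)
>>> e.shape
(7, 3)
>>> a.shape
(3, 7, 7, 23)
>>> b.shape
(3,)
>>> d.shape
(31, 31)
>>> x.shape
(31, 23, 7, 7)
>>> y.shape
(23, 7, 3, 3)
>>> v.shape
(23, 7, 3, 7)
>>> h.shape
(7, 3, 7, 23)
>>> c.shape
(7, 31, 23, 7)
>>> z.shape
(31, 7, 23, 31, 7)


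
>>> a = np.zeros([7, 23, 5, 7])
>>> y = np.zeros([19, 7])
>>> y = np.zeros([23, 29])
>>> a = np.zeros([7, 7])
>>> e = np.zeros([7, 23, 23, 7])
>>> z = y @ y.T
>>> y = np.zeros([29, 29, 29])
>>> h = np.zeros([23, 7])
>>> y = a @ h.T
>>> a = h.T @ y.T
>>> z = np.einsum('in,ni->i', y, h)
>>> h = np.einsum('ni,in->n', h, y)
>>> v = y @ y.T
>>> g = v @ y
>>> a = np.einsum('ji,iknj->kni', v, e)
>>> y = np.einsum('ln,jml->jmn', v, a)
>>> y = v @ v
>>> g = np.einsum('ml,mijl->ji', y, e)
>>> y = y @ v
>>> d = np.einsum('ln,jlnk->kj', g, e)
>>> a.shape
(23, 23, 7)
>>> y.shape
(7, 7)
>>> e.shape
(7, 23, 23, 7)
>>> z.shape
(7,)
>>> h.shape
(23,)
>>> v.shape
(7, 7)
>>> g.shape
(23, 23)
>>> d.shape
(7, 7)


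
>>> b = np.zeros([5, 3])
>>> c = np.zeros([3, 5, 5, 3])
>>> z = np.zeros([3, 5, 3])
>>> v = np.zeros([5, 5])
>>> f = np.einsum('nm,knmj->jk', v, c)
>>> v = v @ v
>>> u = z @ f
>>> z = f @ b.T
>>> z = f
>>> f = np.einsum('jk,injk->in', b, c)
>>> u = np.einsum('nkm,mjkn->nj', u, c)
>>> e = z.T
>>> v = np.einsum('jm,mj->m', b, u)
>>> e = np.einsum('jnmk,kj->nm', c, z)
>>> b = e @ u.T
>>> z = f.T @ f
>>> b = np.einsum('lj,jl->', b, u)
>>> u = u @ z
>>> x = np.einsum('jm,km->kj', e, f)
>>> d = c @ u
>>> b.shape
()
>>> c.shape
(3, 5, 5, 3)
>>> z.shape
(5, 5)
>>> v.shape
(3,)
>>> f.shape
(3, 5)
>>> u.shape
(3, 5)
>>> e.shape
(5, 5)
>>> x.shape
(3, 5)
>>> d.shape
(3, 5, 5, 5)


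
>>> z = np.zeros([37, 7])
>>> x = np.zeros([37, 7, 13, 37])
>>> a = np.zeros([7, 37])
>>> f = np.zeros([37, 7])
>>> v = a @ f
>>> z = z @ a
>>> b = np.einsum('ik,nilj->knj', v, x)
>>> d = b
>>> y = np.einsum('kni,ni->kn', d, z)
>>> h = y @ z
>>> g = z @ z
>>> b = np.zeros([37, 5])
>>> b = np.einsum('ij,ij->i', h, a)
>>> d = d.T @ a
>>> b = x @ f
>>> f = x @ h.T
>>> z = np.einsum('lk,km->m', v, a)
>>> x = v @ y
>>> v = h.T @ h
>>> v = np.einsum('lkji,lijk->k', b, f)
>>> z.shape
(37,)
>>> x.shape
(7, 37)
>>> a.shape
(7, 37)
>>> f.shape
(37, 7, 13, 7)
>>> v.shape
(7,)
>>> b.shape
(37, 7, 13, 7)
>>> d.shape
(37, 37, 37)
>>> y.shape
(7, 37)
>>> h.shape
(7, 37)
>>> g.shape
(37, 37)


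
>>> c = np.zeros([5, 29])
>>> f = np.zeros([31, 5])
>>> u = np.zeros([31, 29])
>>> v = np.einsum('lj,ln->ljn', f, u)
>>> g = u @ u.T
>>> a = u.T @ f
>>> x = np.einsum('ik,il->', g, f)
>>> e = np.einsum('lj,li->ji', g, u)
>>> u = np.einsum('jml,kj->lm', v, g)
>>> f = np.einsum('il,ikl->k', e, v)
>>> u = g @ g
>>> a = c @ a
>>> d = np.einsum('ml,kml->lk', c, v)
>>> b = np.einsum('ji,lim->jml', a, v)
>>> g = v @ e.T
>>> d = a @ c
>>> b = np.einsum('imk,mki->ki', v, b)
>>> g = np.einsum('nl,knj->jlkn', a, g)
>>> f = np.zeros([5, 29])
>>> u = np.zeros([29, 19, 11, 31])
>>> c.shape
(5, 29)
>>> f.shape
(5, 29)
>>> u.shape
(29, 19, 11, 31)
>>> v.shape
(31, 5, 29)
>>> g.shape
(31, 5, 31, 5)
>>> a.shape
(5, 5)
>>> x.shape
()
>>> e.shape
(31, 29)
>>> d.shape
(5, 29)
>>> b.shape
(29, 31)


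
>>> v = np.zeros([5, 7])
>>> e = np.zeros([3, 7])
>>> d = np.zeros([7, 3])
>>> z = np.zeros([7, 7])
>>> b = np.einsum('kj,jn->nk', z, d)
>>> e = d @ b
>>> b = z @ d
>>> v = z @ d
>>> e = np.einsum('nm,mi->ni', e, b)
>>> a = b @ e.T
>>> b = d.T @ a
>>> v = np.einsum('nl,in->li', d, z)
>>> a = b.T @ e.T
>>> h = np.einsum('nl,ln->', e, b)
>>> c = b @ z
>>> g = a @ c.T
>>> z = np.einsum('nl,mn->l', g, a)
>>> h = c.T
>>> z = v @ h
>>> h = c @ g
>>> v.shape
(3, 7)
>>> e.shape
(7, 3)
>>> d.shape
(7, 3)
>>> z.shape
(3, 3)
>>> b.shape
(3, 7)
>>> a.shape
(7, 7)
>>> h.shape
(3, 3)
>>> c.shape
(3, 7)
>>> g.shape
(7, 3)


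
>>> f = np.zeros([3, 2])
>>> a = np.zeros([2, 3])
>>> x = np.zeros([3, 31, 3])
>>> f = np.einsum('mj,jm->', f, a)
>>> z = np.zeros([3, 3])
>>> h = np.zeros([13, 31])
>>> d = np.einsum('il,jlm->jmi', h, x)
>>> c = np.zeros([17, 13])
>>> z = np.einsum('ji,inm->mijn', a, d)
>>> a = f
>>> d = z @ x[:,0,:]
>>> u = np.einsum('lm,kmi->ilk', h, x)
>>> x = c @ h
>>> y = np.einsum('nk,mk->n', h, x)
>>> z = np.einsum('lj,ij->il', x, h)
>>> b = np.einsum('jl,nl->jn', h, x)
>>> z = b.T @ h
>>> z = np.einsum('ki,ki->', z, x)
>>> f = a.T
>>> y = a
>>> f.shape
()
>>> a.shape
()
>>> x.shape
(17, 31)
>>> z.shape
()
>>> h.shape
(13, 31)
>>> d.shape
(13, 3, 2, 3)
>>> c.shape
(17, 13)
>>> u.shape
(3, 13, 3)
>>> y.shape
()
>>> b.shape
(13, 17)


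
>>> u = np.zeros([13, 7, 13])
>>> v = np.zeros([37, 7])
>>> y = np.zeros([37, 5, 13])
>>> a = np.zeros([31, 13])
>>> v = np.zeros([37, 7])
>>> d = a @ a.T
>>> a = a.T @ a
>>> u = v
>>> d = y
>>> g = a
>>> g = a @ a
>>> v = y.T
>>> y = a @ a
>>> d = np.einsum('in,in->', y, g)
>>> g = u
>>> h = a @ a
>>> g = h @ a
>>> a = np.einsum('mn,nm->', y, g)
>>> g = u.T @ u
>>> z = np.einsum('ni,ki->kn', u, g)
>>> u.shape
(37, 7)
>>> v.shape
(13, 5, 37)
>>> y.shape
(13, 13)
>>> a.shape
()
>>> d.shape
()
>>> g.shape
(7, 7)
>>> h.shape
(13, 13)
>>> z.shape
(7, 37)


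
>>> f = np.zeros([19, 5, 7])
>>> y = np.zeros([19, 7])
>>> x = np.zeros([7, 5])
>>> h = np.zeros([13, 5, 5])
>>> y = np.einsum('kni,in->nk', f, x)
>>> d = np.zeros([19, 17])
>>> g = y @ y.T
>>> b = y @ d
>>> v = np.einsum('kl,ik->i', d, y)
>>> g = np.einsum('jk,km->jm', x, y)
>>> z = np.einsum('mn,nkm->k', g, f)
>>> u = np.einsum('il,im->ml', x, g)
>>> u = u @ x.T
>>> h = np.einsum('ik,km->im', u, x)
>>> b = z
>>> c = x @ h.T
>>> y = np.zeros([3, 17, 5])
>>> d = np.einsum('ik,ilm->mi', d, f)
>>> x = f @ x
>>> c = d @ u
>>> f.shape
(19, 5, 7)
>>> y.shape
(3, 17, 5)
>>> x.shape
(19, 5, 5)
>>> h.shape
(19, 5)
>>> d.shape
(7, 19)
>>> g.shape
(7, 19)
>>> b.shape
(5,)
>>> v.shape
(5,)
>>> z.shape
(5,)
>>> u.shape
(19, 7)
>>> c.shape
(7, 7)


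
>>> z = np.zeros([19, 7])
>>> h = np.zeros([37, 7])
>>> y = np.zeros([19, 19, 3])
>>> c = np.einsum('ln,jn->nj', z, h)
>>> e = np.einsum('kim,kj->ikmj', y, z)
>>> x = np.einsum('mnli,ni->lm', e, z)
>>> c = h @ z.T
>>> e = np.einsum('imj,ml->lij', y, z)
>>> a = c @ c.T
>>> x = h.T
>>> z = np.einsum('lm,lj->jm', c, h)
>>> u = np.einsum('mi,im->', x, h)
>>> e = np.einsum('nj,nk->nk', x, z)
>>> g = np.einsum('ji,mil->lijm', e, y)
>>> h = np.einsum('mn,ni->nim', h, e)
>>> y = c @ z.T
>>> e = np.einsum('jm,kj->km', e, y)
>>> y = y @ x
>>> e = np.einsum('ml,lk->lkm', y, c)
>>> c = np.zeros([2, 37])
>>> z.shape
(7, 19)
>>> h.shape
(7, 19, 37)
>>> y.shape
(37, 37)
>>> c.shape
(2, 37)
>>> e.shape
(37, 19, 37)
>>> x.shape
(7, 37)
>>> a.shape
(37, 37)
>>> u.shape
()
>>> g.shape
(3, 19, 7, 19)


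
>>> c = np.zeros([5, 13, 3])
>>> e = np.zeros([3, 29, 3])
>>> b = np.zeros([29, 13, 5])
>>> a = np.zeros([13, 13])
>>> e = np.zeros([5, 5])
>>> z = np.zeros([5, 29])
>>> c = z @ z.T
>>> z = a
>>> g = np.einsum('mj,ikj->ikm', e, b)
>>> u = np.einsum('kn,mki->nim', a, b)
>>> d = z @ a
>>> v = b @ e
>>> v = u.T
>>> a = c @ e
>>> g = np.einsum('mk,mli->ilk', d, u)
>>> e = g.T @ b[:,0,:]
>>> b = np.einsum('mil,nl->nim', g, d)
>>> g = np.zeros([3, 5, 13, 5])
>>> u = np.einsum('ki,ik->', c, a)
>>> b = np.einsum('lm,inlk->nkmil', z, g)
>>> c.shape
(5, 5)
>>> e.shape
(13, 5, 5)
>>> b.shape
(5, 5, 13, 3, 13)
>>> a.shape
(5, 5)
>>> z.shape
(13, 13)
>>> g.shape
(3, 5, 13, 5)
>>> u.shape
()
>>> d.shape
(13, 13)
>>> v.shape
(29, 5, 13)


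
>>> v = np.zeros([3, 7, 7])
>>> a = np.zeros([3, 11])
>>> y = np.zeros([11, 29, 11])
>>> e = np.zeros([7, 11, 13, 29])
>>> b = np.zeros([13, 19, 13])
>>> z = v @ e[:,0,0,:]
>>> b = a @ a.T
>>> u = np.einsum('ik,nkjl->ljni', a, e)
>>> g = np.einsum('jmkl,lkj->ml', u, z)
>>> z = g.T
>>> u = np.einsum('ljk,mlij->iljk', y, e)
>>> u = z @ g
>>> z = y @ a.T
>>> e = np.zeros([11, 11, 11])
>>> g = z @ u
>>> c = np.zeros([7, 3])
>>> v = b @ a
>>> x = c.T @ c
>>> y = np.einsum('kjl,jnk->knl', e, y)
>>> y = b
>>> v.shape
(3, 11)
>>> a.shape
(3, 11)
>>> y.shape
(3, 3)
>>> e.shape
(11, 11, 11)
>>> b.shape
(3, 3)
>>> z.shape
(11, 29, 3)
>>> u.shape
(3, 3)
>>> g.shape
(11, 29, 3)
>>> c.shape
(7, 3)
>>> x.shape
(3, 3)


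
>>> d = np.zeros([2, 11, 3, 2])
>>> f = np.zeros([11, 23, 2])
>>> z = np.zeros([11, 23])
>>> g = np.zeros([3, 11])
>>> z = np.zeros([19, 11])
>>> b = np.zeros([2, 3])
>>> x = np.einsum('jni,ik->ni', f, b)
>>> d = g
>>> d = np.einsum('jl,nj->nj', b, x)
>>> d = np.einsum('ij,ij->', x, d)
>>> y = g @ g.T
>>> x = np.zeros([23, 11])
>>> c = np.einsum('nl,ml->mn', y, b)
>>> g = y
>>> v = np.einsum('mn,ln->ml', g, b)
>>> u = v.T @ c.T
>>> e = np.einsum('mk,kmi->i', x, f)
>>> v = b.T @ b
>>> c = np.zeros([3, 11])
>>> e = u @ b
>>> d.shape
()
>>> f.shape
(11, 23, 2)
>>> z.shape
(19, 11)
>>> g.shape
(3, 3)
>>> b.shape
(2, 3)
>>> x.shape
(23, 11)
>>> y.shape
(3, 3)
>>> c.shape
(3, 11)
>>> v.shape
(3, 3)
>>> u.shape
(2, 2)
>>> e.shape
(2, 3)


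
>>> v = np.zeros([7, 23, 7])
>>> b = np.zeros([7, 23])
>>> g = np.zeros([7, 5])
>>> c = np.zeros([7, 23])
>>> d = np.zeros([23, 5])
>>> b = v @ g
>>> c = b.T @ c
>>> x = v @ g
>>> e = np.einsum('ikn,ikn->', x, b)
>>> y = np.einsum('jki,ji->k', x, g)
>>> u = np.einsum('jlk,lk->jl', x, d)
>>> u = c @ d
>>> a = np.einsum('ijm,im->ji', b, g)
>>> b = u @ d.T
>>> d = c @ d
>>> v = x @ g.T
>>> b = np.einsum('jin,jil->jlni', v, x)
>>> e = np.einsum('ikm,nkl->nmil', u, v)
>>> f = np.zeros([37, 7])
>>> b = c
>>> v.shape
(7, 23, 7)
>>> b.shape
(5, 23, 23)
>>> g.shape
(7, 5)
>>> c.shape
(5, 23, 23)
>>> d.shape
(5, 23, 5)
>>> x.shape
(7, 23, 5)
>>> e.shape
(7, 5, 5, 7)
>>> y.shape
(23,)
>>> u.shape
(5, 23, 5)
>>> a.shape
(23, 7)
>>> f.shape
(37, 7)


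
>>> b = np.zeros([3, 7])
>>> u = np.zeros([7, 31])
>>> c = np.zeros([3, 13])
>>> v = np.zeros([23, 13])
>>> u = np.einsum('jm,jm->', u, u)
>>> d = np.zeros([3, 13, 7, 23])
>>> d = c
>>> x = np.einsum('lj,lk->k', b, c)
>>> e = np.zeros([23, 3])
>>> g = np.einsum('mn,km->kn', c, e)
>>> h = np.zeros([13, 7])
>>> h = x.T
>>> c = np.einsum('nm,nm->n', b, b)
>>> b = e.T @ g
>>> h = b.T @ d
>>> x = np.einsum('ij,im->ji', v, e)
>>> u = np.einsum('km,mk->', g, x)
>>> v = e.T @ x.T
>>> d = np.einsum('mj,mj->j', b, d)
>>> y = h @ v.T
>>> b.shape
(3, 13)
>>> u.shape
()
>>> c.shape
(3,)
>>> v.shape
(3, 13)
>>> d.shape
(13,)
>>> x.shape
(13, 23)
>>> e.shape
(23, 3)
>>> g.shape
(23, 13)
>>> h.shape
(13, 13)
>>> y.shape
(13, 3)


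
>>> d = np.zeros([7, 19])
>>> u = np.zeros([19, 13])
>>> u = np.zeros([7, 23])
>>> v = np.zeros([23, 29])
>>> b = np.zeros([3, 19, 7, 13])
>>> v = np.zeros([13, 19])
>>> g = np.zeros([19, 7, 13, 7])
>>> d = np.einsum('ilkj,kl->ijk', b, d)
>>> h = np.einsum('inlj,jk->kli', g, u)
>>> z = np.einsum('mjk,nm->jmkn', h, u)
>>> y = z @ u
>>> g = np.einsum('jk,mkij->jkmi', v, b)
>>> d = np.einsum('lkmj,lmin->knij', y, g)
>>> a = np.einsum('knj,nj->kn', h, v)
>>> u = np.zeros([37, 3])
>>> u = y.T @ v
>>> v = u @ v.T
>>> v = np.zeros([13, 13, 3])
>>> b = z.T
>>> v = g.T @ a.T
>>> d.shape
(23, 7, 3, 23)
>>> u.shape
(23, 19, 23, 19)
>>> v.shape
(7, 3, 19, 23)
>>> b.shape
(7, 19, 23, 13)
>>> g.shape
(13, 19, 3, 7)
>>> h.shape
(23, 13, 19)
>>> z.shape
(13, 23, 19, 7)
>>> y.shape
(13, 23, 19, 23)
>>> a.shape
(23, 13)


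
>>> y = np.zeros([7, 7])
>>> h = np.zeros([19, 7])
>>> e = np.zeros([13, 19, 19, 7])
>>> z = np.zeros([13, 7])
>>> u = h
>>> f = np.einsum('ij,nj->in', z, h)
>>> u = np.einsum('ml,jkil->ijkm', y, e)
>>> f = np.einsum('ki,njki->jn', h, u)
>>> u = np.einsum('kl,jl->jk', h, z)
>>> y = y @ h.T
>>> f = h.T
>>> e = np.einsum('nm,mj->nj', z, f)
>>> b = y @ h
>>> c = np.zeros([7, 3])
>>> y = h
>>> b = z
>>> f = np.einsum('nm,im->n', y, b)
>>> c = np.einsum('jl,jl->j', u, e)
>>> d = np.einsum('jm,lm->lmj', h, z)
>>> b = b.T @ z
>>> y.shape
(19, 7)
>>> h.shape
(19, 7)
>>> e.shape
(13, 19)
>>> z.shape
(13, 7)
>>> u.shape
(13, 19)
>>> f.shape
(19,)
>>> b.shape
(7, 7)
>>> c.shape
(13,)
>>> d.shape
(13, 7, 19)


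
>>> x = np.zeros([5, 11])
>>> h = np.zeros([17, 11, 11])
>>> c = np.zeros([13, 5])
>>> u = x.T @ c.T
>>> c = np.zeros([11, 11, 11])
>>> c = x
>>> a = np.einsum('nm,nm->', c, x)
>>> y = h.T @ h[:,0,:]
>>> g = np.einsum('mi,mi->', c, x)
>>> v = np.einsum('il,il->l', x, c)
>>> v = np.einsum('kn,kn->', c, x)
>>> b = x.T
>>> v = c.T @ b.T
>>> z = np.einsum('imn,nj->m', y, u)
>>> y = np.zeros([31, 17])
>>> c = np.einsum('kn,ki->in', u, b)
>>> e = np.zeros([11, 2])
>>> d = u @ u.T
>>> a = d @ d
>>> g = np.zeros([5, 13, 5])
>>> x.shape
(5, 11)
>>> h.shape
(17, 11, 11)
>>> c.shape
(5, 13)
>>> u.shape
(11, 13)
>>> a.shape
(11, 11)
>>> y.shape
(31, 17)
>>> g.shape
(5, 13, 5)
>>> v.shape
(11, 11)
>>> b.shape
(11, 5)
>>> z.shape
(11,)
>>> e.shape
(11, 2)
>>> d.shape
(11, 11)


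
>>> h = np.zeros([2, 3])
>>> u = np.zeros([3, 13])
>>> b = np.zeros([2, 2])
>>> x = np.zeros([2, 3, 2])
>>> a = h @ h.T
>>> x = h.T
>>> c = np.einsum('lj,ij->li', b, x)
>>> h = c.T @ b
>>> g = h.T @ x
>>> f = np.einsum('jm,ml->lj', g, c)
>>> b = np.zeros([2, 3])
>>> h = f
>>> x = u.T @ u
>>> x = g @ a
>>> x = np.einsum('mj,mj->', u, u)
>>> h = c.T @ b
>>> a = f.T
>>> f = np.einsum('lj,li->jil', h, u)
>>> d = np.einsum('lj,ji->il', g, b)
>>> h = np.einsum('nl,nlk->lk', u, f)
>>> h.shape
(13, 3)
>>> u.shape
(3, 13)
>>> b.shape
(2, 3)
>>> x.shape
()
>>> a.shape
(2, 3)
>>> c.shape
(2, 3)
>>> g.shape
(2, 2)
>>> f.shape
(3, 13, 3)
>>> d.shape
(3, 2)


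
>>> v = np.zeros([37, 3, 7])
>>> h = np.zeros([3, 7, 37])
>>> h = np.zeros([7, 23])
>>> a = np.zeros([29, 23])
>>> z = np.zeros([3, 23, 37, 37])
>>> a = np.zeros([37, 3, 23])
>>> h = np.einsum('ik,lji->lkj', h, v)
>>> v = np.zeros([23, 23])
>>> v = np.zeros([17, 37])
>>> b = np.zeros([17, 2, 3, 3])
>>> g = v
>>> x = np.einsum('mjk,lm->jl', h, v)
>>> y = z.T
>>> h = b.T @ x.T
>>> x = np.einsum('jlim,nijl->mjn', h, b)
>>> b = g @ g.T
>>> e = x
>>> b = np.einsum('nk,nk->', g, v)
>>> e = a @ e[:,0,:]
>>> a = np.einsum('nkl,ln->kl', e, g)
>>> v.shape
(17, 37)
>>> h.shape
(3, 3, 2, 23)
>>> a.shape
(3, 17)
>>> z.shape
(3, 23, 37, 37)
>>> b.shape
()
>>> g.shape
(17, 37)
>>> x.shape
(23, 3, 17)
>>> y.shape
(37, 37, 23, 3)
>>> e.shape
(37, 3, 17)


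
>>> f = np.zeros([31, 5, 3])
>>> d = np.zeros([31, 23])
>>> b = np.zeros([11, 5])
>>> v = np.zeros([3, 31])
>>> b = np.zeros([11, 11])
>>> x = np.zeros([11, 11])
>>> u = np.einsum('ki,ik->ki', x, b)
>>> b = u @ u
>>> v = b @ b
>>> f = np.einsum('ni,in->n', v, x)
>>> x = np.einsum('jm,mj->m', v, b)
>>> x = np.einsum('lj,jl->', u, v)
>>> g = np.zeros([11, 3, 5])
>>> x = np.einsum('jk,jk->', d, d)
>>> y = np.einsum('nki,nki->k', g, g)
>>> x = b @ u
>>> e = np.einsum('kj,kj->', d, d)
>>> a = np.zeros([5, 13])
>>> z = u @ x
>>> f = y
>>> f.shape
(3,)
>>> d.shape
(31, 23)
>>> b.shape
(11, 11)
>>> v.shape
(11, 11)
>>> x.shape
(11, 11)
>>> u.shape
(11, 11)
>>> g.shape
(11, 3, 5)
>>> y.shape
(3,)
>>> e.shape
()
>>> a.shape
(5, 13)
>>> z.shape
(11, 11)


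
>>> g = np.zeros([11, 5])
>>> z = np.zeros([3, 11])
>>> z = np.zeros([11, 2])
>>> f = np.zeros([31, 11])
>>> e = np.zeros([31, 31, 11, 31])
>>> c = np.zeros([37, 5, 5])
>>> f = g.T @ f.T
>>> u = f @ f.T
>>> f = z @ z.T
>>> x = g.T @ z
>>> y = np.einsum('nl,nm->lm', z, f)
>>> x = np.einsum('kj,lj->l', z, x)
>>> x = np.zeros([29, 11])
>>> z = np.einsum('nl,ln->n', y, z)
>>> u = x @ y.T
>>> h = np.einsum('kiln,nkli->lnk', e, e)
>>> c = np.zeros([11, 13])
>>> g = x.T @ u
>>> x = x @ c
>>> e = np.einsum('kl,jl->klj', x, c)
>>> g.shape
(11, 2)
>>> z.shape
(2,)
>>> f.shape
(11, 11)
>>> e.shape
(29, 13, 11)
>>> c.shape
(11, 13)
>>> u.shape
(29, 2)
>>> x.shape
(29, 13)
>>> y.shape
(2, 11)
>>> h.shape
(11, 31, 31)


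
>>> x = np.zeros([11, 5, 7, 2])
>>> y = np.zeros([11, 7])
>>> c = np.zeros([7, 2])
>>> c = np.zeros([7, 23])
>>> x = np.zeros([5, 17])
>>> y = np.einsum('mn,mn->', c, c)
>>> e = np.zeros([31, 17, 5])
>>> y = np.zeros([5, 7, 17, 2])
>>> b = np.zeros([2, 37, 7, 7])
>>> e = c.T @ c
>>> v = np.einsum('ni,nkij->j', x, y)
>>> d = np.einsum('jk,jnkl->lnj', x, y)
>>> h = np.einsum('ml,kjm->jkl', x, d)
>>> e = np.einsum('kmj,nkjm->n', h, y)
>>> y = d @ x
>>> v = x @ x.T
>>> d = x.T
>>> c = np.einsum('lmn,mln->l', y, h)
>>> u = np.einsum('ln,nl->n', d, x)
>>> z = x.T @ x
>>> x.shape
(5, 17)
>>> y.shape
(2, 7, 17)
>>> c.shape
(2,)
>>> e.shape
(5,)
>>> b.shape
(2, 37, 7, 7)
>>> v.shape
(5, 5)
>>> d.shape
(17, 5)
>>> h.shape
(7, 2, 17)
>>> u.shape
(5,)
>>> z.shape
(17, 17)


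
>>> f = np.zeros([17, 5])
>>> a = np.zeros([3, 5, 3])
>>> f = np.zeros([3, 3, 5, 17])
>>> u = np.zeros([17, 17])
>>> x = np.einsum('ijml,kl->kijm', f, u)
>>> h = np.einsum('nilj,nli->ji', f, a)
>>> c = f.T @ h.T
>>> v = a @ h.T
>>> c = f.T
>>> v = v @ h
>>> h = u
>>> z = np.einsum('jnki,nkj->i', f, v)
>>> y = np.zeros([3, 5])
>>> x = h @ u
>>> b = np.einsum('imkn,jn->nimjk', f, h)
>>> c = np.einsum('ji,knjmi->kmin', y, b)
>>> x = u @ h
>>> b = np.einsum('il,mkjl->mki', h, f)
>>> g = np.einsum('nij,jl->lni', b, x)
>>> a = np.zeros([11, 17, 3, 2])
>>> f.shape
(3, 3, 5, 17)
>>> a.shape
(11, 17, 3, 2)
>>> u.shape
(17, 17)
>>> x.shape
(17, 17)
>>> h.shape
(17, 17)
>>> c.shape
(17, 17, 5, 3)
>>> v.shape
(3, 5, 3)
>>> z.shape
(17,)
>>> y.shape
(3, 5)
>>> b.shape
(3, 3, 17)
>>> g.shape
(17, 3, 3)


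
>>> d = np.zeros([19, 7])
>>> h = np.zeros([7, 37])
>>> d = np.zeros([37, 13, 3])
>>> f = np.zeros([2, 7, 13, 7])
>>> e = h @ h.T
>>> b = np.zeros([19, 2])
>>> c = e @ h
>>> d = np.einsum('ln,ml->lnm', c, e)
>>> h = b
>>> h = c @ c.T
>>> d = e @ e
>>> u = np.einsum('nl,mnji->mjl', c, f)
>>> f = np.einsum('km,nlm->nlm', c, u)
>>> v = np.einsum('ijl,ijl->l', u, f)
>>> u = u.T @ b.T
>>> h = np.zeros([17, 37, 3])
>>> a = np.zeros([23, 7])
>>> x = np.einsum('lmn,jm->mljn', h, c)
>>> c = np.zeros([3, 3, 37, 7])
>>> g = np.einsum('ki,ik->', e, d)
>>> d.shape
(7, 7)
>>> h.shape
(17, 37, 3)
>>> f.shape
(2, 13, 37)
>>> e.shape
(7, 7)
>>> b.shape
(19, 2)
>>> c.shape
(3, 3, 37, 7)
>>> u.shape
(37, 13, 19)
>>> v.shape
(37,)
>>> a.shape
(23, 7)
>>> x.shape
(37, 17, 7, 3)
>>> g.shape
()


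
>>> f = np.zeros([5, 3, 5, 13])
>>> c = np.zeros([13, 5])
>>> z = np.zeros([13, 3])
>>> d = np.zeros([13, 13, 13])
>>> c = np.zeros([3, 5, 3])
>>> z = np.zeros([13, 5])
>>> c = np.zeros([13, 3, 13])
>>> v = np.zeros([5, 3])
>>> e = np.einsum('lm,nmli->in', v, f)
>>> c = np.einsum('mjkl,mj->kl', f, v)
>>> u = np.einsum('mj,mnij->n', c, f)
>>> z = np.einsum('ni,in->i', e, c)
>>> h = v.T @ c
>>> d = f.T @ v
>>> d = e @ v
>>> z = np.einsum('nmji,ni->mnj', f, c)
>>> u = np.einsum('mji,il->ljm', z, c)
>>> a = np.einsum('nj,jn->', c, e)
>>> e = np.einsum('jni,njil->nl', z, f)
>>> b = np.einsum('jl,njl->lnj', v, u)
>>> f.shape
(5, 3, 5, 13)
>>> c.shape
(5, 13)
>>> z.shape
(3, 5, 5)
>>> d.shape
(13, 3)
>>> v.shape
(5, 3)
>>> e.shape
(5, 13)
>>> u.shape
(13, 5, 3)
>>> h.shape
(3, 13)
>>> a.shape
()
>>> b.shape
(3, 13, 5)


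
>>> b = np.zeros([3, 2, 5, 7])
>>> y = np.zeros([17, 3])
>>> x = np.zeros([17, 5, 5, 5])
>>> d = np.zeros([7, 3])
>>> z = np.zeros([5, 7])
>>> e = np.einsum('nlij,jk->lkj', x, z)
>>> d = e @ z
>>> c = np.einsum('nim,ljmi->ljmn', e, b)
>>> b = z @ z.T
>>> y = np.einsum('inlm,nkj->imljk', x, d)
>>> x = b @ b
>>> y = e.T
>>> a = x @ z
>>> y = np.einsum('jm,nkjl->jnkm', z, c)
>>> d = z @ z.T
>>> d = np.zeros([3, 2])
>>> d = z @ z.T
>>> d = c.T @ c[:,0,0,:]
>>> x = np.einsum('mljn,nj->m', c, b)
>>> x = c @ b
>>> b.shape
(5, 5)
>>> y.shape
(5, 3, 2, 7)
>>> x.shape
(3, 2, 5, 5)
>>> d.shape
(5, 5, 2, 5)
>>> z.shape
(5, 7)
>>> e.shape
(5, 7, 5)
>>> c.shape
(3, 2, 5, 5)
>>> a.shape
(5, 7)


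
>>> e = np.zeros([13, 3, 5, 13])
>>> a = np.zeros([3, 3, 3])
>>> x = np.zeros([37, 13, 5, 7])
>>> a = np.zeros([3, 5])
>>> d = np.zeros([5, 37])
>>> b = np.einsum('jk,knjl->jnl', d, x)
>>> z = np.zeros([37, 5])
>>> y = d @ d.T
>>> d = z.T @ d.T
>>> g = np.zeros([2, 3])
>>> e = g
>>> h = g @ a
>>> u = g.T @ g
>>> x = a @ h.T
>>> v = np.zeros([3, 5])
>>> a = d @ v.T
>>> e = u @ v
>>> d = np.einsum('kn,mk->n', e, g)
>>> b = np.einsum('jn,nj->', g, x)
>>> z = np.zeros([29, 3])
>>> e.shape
(3, 5)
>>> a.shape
(5, 3)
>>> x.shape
(3, 2)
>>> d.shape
(5,)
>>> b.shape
()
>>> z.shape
(29, 3)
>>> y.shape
(5, 5)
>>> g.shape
(2, 3)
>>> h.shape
(2, 5)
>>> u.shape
(3, 3)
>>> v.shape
(3, 5)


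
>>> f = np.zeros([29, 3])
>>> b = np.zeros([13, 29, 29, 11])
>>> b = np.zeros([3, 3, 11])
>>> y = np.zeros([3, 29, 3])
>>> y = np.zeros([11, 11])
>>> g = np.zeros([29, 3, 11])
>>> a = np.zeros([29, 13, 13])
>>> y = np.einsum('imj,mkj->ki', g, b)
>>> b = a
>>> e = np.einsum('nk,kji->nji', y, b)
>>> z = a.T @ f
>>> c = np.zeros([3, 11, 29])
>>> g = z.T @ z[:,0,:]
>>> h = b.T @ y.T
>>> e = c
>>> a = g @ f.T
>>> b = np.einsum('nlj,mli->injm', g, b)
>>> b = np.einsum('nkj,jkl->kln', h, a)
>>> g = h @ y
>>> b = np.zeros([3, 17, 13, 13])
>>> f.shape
(29, 3)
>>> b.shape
(3, 17, 13, 13)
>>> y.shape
(3, 29)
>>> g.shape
(13, 13, 29)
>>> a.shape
(3, 13, 29)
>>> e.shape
(3, 11, 29)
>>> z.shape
(13, 13, 3)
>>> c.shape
(3, 11, 29)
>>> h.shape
(13, 13, 3)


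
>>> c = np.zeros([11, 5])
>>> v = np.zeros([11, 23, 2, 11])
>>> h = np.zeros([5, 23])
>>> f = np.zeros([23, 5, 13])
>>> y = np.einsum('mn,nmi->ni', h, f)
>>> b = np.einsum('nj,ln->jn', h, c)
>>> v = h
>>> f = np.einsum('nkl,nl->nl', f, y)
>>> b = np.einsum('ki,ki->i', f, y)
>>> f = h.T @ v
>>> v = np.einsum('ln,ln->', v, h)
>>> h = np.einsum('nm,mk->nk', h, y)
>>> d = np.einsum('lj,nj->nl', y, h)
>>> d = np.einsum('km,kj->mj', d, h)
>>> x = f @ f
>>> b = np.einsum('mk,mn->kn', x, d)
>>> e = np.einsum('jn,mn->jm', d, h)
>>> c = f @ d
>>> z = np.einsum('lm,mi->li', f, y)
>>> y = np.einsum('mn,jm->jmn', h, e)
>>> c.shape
(23, 13)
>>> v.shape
()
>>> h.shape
(5, 13)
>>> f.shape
(23, 23)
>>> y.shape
(23, 5, 13)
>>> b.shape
(23, 13)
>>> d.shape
(23, 13)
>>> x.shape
(23, 23)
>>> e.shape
(23, 5)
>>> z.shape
(23, 13)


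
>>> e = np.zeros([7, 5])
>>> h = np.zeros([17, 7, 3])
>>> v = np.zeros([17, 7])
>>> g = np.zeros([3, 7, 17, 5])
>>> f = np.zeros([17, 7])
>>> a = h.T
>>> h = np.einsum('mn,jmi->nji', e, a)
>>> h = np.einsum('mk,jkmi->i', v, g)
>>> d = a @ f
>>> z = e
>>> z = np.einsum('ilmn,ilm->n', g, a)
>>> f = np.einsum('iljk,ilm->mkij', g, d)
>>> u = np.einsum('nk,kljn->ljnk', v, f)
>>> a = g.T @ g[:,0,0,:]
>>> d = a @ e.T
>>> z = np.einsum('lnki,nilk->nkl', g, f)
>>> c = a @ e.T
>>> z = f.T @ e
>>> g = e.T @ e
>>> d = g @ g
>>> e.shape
(7, 5)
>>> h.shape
(5,)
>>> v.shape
(17, 7)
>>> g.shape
(5, 5)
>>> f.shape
(7, 5, 3, 17)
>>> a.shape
(5, 17, 7, 5)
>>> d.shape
(5, 5)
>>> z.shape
(17, 3, 5, 5)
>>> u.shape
(5, 3, 17, 7)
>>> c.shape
(5, 17, 7, 7)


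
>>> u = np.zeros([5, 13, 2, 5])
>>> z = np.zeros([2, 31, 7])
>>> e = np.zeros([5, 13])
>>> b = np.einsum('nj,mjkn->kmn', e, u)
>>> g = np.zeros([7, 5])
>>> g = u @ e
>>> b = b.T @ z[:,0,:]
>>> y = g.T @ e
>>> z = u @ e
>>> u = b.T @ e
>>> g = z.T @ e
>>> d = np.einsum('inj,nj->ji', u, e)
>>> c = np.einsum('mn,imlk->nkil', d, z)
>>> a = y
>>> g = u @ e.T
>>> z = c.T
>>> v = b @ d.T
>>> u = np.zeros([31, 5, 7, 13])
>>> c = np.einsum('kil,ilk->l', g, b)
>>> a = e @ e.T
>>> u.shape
(31, 5, 7, 13)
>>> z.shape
(2, 5, 13, 7)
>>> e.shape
(5, 13)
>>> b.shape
(5, 5, 7)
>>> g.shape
(7, 5, 5)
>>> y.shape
(13, 2, 13, 13)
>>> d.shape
(13, 7)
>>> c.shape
(5,)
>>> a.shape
(5, 5)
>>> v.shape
(5, 5, 13)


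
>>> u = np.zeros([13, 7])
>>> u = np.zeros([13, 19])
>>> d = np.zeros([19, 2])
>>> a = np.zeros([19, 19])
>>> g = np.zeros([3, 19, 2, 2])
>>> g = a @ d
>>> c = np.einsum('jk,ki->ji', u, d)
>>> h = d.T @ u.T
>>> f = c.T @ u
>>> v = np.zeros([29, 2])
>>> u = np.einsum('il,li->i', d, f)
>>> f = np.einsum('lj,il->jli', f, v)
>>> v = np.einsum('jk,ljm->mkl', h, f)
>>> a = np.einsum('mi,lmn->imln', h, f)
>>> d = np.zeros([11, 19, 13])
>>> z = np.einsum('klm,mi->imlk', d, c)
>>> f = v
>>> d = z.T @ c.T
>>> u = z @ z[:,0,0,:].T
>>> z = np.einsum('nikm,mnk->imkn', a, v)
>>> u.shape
(2, 13, 19, 2)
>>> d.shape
(11, 19, 13, 13)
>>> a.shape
(13, 2, 19, 29)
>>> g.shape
(19, 2)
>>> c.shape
(13, 2)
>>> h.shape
(2, 13)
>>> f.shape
(29, 13, 19)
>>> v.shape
(29, 13, 19)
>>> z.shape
(2, 29, 19, 13)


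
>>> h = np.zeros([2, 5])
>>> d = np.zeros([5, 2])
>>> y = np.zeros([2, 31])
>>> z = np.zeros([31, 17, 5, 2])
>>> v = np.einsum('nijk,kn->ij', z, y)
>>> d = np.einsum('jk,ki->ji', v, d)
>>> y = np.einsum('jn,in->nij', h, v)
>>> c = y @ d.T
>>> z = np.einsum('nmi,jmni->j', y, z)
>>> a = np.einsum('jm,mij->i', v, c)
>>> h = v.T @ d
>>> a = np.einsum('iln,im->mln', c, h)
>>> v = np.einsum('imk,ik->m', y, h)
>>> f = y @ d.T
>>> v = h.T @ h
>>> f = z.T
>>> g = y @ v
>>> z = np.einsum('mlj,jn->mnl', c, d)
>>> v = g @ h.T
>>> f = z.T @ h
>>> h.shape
(5, 2)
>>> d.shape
(17, 2)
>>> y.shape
(5, 17, 2)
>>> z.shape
(5, 2, 17)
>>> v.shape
(5, 17, 5)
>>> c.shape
(5, 17, 17)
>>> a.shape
(2, 17, 17)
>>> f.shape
(17, 2, 2)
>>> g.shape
(5, 17, 2)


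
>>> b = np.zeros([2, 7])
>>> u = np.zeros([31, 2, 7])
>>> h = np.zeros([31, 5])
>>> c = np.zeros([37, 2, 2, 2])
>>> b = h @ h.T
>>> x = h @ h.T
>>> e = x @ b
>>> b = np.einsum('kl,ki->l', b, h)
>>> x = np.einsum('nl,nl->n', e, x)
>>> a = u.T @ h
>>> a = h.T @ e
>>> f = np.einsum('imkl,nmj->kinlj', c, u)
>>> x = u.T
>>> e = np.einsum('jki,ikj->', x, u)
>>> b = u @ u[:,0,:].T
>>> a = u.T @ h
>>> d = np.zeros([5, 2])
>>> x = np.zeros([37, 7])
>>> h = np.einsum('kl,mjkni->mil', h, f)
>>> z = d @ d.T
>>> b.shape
(31, 2, 31)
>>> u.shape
(31, 2, 7)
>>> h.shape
(2, 7, 5)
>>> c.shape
(37, 2, 2, 2)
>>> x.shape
(37, 7)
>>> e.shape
()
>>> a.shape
(7, 2, 5)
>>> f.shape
(2, 37, 31, 2, 7)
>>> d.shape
(5, 2)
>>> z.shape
(5, 5)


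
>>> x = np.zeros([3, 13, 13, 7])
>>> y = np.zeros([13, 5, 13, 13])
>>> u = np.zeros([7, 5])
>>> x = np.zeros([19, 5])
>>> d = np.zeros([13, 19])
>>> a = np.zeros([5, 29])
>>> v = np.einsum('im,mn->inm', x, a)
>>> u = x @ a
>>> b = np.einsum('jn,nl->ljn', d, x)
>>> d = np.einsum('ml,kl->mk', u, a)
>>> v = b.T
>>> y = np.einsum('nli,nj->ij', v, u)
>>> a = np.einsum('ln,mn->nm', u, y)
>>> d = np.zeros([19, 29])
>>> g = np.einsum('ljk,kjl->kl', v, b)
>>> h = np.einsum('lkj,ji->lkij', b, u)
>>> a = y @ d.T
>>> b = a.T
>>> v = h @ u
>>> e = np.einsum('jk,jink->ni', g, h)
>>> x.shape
(19, 5)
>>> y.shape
(5, 29)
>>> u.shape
(19, 29)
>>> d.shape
(19, 29)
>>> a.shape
(5, 19)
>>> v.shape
(5, 13, 29, 29)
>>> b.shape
(19, 5)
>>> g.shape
(5, 19)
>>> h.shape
(5, 13, 29, 19)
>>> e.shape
(29, 13)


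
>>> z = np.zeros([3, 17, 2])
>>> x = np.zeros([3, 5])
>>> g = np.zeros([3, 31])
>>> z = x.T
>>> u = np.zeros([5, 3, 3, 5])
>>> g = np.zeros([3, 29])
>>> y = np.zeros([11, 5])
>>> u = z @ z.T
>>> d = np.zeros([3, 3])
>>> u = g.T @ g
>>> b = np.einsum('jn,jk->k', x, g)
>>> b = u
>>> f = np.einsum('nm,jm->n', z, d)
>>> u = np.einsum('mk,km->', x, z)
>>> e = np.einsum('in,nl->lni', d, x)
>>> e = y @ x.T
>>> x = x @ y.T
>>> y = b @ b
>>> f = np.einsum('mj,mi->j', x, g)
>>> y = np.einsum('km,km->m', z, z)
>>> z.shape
(5, 3)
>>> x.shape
(3, 11)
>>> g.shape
(3, 29)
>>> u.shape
()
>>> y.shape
(3,)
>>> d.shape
(3, 3)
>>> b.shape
(29, 29)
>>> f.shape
(11,)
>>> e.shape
(11, 3)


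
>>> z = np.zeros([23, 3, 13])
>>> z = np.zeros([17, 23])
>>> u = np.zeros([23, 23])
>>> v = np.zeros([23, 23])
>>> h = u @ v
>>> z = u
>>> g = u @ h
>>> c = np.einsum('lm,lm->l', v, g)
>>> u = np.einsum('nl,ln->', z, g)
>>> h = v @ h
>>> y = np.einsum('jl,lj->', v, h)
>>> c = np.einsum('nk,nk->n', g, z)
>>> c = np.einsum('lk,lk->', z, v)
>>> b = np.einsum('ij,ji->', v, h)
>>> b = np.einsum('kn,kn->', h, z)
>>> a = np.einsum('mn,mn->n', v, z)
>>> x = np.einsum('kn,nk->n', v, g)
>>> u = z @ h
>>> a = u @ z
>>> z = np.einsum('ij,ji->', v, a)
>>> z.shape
()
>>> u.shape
(23, 23)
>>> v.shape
(23, 23)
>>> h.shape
(23, 23)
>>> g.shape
(23, 23)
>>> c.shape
()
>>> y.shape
()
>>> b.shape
()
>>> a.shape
(23, 23)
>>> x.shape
(23,)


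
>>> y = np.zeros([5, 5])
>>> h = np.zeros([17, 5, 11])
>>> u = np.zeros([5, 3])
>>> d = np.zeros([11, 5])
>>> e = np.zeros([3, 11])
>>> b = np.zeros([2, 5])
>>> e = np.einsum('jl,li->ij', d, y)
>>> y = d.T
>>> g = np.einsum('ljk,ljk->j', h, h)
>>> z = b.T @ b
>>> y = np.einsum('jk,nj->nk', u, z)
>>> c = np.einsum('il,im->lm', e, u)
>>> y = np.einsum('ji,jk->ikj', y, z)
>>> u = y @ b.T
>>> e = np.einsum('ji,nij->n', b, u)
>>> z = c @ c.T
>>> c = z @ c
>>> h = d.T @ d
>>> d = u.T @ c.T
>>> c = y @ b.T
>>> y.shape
(3, 5, 5)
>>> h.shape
(5, 5)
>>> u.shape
(3, 5, 2)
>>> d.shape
(2, 5, 11)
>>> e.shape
(3,)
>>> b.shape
(2, 5)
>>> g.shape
(5,)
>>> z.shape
(11, 11)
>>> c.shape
(3, 5, 2)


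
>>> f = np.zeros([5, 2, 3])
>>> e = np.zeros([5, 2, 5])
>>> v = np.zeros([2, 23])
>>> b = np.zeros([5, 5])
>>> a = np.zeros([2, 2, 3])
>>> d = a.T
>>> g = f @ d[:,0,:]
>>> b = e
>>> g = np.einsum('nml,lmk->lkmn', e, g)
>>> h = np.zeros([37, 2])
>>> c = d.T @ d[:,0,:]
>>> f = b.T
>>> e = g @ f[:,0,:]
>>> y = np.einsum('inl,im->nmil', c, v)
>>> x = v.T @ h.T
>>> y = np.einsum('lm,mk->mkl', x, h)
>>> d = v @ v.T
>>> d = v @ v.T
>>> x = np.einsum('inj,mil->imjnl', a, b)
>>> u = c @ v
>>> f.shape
(5, 2, 5)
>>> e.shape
(5, 2, 2, 5)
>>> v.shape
(2, 23)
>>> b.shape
(5, 2, 5)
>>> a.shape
(2, 2, 3)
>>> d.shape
(2, 2)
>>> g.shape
(5, 2, 2, 5)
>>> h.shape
(37, 2)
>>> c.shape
(2, 2, 2)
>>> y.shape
(37, 2, 23)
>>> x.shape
(2, 5, 3, 2, 5)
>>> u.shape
(2, 2, 23)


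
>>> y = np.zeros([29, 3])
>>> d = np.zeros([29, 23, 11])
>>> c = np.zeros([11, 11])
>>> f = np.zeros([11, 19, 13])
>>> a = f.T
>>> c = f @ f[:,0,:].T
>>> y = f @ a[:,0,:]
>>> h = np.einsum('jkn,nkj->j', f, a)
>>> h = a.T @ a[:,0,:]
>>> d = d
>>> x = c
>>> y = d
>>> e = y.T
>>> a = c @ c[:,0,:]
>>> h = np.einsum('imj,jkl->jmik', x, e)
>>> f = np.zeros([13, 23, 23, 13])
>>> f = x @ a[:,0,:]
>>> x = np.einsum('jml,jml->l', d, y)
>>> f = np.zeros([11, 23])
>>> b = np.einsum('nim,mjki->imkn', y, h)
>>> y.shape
(29, 23, 11)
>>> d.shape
(29, 23, 11)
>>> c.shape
(11, 19, 11)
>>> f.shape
(11, 23)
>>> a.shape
(11, 19, 11)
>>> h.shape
(11, 19, 11, 23)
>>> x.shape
(11,)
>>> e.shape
(11, 23, 29)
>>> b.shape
(23, 11, 11, 29)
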